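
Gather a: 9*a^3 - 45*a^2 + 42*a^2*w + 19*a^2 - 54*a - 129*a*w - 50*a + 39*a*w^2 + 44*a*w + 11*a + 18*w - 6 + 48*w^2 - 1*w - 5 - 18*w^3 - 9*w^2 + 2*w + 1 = 9*a^3 + a^2*(42*w - 26) + a*(39*w^2 - 85*w - 93) - 18*w^3 + 39*w^2 + 19*w - 10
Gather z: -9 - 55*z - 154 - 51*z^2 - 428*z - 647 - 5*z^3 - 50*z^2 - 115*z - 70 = -5*z^3 - 101*z^2 - 598*z - 880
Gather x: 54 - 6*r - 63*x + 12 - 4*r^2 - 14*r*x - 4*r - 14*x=-4*r^2 - 10*r + x*(-14*r - 77) + 66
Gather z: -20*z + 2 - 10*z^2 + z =-10*z^2 - 19*z + 2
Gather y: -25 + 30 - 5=0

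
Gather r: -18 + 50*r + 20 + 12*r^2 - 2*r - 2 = 12*r^2 + 48*r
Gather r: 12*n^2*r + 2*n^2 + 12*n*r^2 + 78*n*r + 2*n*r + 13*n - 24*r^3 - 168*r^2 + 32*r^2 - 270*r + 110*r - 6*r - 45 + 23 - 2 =2*n^2 + 13*n - 24*r^3 + r^2*(12*n - 136) + r*(12*n^2 + 80*n - 166) - 24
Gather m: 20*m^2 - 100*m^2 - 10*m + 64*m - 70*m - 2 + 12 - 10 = -80*m^2 - 16*m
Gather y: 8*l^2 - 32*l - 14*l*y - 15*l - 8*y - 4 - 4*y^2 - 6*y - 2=8*l^2 - 47*l - 4*y^2 + y*(-14*l - 14) - 6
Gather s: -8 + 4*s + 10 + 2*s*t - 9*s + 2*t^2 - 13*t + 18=s*(2*t - 5) + 2*t^2 - 13*t + 20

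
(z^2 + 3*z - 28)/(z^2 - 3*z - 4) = (z + 7)/(z + 1)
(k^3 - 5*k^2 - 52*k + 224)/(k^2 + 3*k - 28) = k - 8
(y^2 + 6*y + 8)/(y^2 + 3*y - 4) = (y + 2)/(y - 1)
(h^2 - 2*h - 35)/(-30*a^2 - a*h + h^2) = (-h^2 + 2*h + 35)/(30*a^2 + a*h - h^2)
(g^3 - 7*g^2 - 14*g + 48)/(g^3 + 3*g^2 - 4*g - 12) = (g - 8)/(g + 2)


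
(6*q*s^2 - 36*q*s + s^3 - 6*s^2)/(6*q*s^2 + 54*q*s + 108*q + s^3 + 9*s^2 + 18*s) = s*(s - 6)/(s^2 + 9*s + 18)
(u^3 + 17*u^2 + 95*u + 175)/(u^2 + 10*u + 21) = (u^2 + 10*u + 25)/(u + 3)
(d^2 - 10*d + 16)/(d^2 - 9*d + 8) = (d - 2)/(d - 1)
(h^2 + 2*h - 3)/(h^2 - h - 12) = (h - 1)/(h - 4)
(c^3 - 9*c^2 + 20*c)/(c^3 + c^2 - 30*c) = (c - 4)/(c + 6)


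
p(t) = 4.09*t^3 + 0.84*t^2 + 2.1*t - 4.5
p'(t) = 12.27*t^2 + 1.68*t + 2.1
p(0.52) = -2.61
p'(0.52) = 6.29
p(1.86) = 28.63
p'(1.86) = 47.67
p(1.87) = 29.11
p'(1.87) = 48.15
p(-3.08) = -122.50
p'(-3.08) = 113.32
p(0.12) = -4.23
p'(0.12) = 2.48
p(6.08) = 958.57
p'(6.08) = 465.89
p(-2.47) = -66.20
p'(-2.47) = 72.81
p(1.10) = 4.27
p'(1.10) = 18.79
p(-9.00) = -2936.97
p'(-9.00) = 980.85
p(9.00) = 3064.05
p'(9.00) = 1011.09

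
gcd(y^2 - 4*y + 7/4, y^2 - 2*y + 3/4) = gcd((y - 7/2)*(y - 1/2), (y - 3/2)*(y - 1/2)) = y - 1/2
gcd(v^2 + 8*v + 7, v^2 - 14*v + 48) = 1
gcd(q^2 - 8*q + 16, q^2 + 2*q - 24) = q - 4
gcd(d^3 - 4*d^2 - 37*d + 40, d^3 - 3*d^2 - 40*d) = d^2 - 3*d - 40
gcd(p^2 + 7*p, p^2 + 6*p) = p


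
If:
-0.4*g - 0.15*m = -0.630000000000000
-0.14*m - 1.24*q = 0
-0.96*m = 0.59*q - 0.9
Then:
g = 1.20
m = 1.01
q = -0.11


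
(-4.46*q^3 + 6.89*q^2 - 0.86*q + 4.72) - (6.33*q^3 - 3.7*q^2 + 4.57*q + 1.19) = -10.79*q^3 + 10.59*q^2 - 5.43*q + 3.53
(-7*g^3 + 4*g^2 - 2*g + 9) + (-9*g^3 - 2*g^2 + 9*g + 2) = -16*g^3 + 2*g^2 + 7*g + 11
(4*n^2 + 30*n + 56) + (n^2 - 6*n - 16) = 5*n^2 + 24*n + 40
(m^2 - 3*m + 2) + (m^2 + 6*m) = 2*m^2 + 3*m + 2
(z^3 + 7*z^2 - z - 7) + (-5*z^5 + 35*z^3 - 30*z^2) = -5*z^5 + 36*z^3 - 23*z^2 - z - 7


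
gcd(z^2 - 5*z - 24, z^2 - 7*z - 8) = z - 8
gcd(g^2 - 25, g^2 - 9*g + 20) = g - 5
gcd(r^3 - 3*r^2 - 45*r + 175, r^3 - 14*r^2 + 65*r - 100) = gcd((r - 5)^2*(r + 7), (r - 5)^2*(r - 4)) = r^2 - 10*r + 25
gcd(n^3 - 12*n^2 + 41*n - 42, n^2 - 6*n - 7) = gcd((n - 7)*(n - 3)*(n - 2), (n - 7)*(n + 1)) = n - 7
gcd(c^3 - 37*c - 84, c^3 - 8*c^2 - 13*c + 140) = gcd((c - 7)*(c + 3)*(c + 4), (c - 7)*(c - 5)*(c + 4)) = c^2 - 3*c - 28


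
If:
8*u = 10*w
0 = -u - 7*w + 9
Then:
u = 15/11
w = 12/11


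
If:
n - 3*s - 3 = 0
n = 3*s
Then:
No Solution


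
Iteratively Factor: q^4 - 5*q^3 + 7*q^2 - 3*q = (q - 3)*(q^3 - 2*q^2 + q) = (q - 3)*(q - 1)*(q^2 - q) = q*(q - 3)*(q - 1)*(q - 1)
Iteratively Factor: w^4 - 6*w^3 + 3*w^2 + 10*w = (w)*(w^3 - 6*w^2 + 3*w + 10) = w*(w - 2)*(w^2 - 4*w - 5) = w*(w - 5)*(w - 2)*(w + 1)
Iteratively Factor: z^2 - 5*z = (z - 5)*(z)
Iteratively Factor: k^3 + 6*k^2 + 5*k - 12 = (k - 1)*(k^2 + 7*k + 12) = (k - 1)*(k + 4)*(k + 3)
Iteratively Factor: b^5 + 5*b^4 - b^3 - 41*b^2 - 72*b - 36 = (b + 2)*(b^4 + 3*b^3 - 7*b^2 - 27*b - 18) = (b - 3)*(b + 2)*(b^3 + 6*b^2 + 11*b + 6) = (b - 3)*(b + 2)^2*(b^2 + 4*b + 3) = (b - 3)*(b + 1)*(b + 2)^2*(b + 3)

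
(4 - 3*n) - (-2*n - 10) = 14 - n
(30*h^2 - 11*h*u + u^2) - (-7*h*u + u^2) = 30*h^2 - 4*h*u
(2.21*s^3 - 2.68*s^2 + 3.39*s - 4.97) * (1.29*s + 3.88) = 2.8509*s^4 + 5.1176*s^3 - 6.0253*s^2 + 6.7419*s - 19.2836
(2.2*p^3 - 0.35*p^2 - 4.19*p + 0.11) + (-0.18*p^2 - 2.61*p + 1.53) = 2.2*p^3 - 0.53*p^2 - 6.8*p + 1.64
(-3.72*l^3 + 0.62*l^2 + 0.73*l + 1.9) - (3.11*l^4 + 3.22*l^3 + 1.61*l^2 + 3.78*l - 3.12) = -3.11*l^4 - 6.94*l^3 - 0.99*l^2 - 3.05*l + 5.02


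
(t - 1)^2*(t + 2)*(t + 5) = t^4 + 5*t^3 - 3*t^2 - 13*t + 10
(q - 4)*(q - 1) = q^2 - 5*q + 4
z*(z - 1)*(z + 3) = z^3 + 2*z^2 - 3*z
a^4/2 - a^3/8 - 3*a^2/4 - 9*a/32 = a*(a/2 + 1/4)*(a - 3/2)*(a + 3/4)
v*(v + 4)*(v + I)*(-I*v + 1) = -I*v^4 + 2*v^3 - 4*I*v^3 + 8*v^2 + I*v^2 + 4*I*v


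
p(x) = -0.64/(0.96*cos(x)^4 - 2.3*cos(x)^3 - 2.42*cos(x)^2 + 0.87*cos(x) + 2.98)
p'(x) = -0.64*(3.84*sin(x)*cos(x)^3 - 6.9*sin(x)*cos(x)^2 - 4.84*sin(x)*cos(x) + 0.87*sin(x))/(0.96*cos(x)^4 - 2.3*cos(x)^3 - 2.42*cos(x)^2 + 0.87*cos(x) + 2.98)^2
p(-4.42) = -0.25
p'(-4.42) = -0.15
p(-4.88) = -0.21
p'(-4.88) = 0.01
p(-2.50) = -0.28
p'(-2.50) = -0.12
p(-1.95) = -0.26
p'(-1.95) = 0.15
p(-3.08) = -0.22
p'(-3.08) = -0.02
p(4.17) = -0.28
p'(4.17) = 0.11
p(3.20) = -0.22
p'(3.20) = -0.02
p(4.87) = -0.21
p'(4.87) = -0.00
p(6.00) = -1.76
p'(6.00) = -9.08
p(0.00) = -7.11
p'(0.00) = 0.00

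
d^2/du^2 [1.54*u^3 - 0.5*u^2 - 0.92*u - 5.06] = 9.24*u - 1.0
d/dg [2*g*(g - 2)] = 4*g - 4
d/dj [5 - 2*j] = -2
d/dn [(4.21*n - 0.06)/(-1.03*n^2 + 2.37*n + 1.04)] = (4.3363*n^2 - 0.1236*n + 4.5206)/(1.0609*n^4 - 4.8822*n^3 + 3.4745*n^2 + 4.9296*n + 1.0816)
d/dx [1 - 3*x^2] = -6*x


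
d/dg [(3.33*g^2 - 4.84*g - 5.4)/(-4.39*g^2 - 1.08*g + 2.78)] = (-24.844*g^2 - 28.8972*g - 19.2872)/(19.2721*g^4 + 9.4824*g^3 - 23.242*g^2 - 6.0048*g + 7.7284)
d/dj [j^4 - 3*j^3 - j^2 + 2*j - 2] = 4*j^3 - 9*j^2 - 2*j + 2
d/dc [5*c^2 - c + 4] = 10*c - 1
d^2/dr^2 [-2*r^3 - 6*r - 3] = -12*r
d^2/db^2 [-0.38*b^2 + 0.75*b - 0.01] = -0.760000000000000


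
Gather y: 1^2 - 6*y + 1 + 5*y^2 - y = 5*y^2 - 7*y + 2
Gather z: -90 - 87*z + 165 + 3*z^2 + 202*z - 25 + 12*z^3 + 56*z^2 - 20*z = 12*z^3 + 59*z^2 + 95*z + 50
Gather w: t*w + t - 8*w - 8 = t + w*(t - 8) - 8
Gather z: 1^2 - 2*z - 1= -2*z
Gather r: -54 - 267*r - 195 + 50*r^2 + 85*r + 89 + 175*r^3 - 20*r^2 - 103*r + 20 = 175*r^3 + 30*r^2 - 285*r - 140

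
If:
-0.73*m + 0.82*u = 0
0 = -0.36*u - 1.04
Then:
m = -3.25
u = -2.89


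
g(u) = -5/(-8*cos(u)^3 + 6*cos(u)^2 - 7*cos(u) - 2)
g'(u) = -5*(-24*sin(u)*cos(u)^2 + 12*sin(u)*cos(u) - 7*sin(u))/(-8*cos(u)^3 + 6*cos(u)^2 - 7*cos(u) - 2)^2 = 5*(24*cos(u)^2 - 12*cos(u) + 7)*sin(u)/(8*cos(u)^3 - 6*cos(u)^2 + 7*cos(u) + 2)^2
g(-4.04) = -0.76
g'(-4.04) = 2.12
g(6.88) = 0.61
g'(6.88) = 0.56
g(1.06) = 1.02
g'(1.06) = 1.24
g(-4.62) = 3.86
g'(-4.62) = 24.60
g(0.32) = 0.50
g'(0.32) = 0.27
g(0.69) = 0.67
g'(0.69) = 0.68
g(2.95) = -0.27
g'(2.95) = 0.12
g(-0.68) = 0.66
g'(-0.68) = -0.67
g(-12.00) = 0.59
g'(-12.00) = 0.53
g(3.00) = -0.27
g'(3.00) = 0.09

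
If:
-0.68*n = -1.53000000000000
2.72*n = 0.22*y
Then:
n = 2.25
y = 27.82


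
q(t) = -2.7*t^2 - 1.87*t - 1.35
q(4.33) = -60.07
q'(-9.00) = 46.73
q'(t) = -5.4*t - 1.87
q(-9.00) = -203.22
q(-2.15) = -9.81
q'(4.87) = -28.17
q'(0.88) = -6.62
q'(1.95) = -12.40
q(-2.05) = -8.86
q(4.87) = -74.49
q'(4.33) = -25.25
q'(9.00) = -50.47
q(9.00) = -236.88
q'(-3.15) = 15.14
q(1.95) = -15.26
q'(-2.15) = 9.74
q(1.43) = -9.55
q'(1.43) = -9.59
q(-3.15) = -22.25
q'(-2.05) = 9.20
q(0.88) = -5.09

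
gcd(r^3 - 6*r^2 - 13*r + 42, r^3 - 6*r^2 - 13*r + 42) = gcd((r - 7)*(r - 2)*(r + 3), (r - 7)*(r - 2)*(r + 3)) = r^3 - 6*r^2 - 13*r + 42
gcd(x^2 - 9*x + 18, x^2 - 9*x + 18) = x^2 - 9*x + 18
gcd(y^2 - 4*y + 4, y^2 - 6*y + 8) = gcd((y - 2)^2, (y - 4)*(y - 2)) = y - 2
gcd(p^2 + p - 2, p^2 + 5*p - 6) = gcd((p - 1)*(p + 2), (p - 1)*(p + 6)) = p - 1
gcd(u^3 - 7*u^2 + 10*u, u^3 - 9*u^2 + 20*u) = u^2 - 5*u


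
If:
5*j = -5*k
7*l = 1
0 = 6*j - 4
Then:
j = 2/3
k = -2/3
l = 1/7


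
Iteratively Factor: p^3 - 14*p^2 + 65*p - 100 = (p - 5)*(p^2 - 9*p + 20) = (p - 5)*(p - 4)*(p - 5)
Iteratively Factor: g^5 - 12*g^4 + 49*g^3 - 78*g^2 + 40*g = (g - 2)*(g^4 - 10*g^3 + 29*g^2 - 20*g) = (g - 4)*(g - 2)*(g^3 - 6*g^2 + 5*g) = (g - 5)*(g - 4)*(g - 2)*(g^2 - g) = g*(g - 5)*(g - 4)*(g - 2)*(g - 1)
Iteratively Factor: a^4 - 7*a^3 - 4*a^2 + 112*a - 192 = (a - 4)*(a^3 - 3*a^2 - 16*a + 48) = (a - 4)*(a + 4)*(a^2 - 7*a + 12) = (a - 4)^2*(a + 4)*(a - 3)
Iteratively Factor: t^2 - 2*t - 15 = (t + 3)*(t - 5)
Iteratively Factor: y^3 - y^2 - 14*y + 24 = (y + 4)*(y^2 - 5*y + 6) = (y - 2)*(y + 4)*(y - 3)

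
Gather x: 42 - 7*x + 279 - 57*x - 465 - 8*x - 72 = -72*x - 216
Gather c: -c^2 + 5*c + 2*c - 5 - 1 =-c^2 + 7*c - 6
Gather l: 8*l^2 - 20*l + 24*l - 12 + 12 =8*l^2 + 4*l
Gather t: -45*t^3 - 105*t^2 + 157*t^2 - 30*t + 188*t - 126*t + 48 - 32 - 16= -45*t^3 + 52*t^2 + 32*t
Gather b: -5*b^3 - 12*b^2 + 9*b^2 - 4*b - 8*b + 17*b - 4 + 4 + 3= -5*b^3 - 3*b^2 + 5*b + 3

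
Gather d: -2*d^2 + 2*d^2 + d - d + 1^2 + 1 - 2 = 0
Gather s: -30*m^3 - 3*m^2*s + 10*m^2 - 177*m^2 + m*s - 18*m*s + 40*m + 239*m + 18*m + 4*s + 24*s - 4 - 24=-30*m^3 - 167*m^2 + 297*m + s*(-3*m^2 - 17*m + 28) - 28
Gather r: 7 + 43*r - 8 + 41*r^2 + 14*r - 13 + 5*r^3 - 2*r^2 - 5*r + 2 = 5*r^3 + 39*r^2 + 52*r - 12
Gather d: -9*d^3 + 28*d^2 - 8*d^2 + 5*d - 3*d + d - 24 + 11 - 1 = -9*d^3 + 20*d^2 + 3*d - 14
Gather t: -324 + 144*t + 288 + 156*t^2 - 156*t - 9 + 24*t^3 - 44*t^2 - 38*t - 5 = 24*t^3 + 112*t^2 - 50*t - 50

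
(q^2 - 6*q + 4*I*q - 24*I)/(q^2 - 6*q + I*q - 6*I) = (q + 4*I)/(q + I)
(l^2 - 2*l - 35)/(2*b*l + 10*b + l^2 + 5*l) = (l - 7)/(2*b + l)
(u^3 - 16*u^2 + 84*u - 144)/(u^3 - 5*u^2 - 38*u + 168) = (u^2 - 12*u + 36)/(u^2 - u - 42)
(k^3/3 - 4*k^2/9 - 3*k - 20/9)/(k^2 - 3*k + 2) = (3*k^3 - 4*k^2 - 27*k - 20)/(9*(k^2 - 3*k + 2))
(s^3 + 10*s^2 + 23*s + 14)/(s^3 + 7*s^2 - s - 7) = (s + 2)/(s - 1)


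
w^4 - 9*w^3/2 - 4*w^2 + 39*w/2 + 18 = (w - 4)*(w - 3)*(w + 1)*(w + 3/2)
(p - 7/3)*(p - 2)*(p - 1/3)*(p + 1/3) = p^4 - 13*p^3/3 + 41*p^2/9 + 13*p/27 - 14/27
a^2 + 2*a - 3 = (a - 1)*(a + 3)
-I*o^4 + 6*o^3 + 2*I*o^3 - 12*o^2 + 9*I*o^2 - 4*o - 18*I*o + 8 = (o - 2)*(o + I)*(o + 4*I)*(-I*o + 1)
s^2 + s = s*(s + 1)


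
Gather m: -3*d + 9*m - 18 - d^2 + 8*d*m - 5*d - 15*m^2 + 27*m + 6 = -d^2 - 8*d - 15*m^2 + m*(8*d + 36) - 12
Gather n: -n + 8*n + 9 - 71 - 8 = 7*n - 70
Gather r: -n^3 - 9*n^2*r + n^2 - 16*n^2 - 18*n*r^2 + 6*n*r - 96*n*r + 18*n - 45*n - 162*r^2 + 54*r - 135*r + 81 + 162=-n^3 - 15*n^2 - 27*n + r^2*(-18*n - 162) + r*(-9*n^2 - 90*n - 81) + 243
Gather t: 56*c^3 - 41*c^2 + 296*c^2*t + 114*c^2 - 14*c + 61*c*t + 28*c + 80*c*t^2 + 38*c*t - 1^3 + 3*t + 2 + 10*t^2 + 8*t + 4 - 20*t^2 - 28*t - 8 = 56*c^3 + 73*c^2 + 14*c + t^2*(80*c - 10) + t*(296*c^2 + 99*c - 17) - 3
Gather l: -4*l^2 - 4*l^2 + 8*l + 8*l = -8*l^2 + 16*l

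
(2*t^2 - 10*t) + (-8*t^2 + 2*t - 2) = -6*t^2 - 8*t - 2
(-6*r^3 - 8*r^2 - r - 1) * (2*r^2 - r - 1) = -12*r^5 - 10*r^4 + 12*r^3 + 7*r^2 + 2*r + 1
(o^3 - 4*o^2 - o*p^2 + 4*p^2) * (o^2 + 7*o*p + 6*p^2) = o^5 + 7*o^4*p - 4*o^4 + 5*o^3*p^2 - 28*o^3*p - 7*o^2*p^3 - 20*o^2*p^2 - 6*o*p^4 + 28*o*p^3 + 24*p^4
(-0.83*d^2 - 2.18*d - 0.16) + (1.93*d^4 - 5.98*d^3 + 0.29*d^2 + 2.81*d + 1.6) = 1.93*d^4 - 5.98*d^3 - 0.54*d^2 + 0.63*d + 1.44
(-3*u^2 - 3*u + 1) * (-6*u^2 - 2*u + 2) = 18*u^4 + 24*u^3 - 6*u^2 - 8*u + 2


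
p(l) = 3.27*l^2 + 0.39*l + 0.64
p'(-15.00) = -97.71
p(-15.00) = 730.54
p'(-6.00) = -38.85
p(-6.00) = 116.02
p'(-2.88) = -18.45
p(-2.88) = 26.64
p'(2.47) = 16.54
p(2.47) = 21.55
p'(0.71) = 5.03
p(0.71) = 2.57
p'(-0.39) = -2.16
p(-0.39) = 0.99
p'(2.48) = 16.61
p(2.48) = 21.72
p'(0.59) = 4.25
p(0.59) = 2.01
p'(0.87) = 6.08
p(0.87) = 3.45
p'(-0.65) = -3.86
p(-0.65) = 1.77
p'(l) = 6.54*l + 0.39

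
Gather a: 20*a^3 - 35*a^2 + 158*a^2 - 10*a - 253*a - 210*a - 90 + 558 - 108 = 20*a^3 + 123*a^2 - 473*a + 360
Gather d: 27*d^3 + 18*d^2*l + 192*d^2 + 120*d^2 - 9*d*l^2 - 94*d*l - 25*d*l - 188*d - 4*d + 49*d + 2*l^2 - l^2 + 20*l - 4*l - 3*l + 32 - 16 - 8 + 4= 27*d^3 + d^2*(18*l + 312) + d*(-9*l^2 - 119*l - 143) + l^2 + 13*l + 12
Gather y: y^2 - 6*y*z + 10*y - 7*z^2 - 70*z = y^2 + y*(10 - 6*z) - 7*z^2 - 70*z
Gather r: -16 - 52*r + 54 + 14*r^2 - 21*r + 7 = 14*r^2 - 73*r + 45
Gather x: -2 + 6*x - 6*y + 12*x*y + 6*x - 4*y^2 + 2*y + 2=x*(12*y + 12) - 4*y^2 - 4*y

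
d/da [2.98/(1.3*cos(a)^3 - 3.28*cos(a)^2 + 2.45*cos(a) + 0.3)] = (11.622*cos(a)^2 - 19.5488*cos(a) + 7.301)*sin(a)/(1.3*cos(a)^3 - 3.28*cos(a)^2 + 2.45*cos(a) + 0.3)^2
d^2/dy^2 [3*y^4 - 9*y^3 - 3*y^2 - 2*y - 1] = 36*y^2 - 54*y - 6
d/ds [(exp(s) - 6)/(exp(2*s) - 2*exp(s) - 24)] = -exp(s)/(exp(2*s) + 8*exp(s) + 16)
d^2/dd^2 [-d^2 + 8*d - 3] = -2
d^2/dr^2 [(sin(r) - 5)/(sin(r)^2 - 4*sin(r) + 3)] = (-9*(1 - cos(2*r))^2/4 - 143*sin(r)/4 - 15*sin(3*r)/4 + 17*cos(2*r)/2 + cos(4*r) + 193/2)/((sin(r) - 3)^3*(sin(r) - 1)^2)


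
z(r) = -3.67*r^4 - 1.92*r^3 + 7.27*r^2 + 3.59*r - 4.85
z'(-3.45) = 487.68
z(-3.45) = -371.79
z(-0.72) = -3.94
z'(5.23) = -2177.98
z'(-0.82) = -4.11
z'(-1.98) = 66.17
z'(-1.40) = 12.23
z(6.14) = -5369.19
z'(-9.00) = 10107.89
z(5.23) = -2807.71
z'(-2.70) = 211.29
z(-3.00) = -195.62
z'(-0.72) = -4.39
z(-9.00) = -22127.48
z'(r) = -14.68*r^3 - 5.76*r^2 + 14.54*r + 3.59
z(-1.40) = -4.46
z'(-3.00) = 304.49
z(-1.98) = -24.96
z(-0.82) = -3.51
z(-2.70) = -118.79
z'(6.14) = -3522.35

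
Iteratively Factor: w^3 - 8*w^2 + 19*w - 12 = (w - 3)*(w^2 - 5*w + 4) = (w - 3)*(w - 1)*(w - 4)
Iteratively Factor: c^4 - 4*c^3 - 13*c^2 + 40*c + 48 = (c - 4)*(c^3 - 13*c - 12) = (c - 4)*(c + 3)*(c^2 - 3*c - 4) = (c - 4)^2*(c + 3)*(c + 1)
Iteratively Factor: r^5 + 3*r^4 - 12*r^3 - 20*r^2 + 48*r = (r + 3)*(r^4 - 12*r^2 + 16*r) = (r - 2)*(r + 3)*(r^3 + 2*r^2 - 8*r) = r*(r - 2)*(r + 3)*(r^2 + 2*r - 8) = r*(r - 2)*(r + 3)*(r + 4)*(r - 2)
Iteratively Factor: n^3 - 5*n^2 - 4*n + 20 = (n + 2)*(n^2 - 7*n + 10) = (n - 2)*(n + 2)*(n - 5)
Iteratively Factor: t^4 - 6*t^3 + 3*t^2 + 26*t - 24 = (t - 1)*(t^3 - 5*t^2 - 2*t + 24) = (t - 4)*(t - 1)*(t^2 - t - 6) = (t - 4)*(t - 3)*(t - 1)*(t + 2)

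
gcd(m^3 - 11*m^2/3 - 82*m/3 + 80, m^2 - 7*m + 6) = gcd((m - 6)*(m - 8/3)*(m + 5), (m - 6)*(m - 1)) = m - 6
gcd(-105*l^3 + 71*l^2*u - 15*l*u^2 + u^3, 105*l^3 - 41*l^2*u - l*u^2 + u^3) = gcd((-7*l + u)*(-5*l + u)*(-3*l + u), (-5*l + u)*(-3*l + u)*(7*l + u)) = 15*l^2 - 8*l*u + u^2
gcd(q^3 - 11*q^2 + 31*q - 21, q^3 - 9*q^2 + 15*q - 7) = q^2 - 8*q + 7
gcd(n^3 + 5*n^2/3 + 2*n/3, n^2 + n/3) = n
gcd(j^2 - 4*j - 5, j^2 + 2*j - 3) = 1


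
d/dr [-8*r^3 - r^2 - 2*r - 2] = -24*r^2 - 2*r - 2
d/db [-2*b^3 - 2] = -6*b^2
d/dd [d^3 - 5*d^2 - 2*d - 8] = 3*d^2 - 10*d - 2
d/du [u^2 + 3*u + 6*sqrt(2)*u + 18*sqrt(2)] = 2*u + 3 + 6*sqrt(2)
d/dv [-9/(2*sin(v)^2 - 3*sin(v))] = 9*(4*sin(v) - 3)*cos(v)/((2*sin(v) - 3)^2*sin(v)^2)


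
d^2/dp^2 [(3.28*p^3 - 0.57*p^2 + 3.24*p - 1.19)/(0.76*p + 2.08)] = (3.789056*p^3 + 31.110144*p^2 + 85.143552*p - 16.550368)/(0.438976*p^3 + 3.604224*p^2 + 9.864192*p + 8.998912)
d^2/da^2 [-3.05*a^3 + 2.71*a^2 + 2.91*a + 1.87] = 5.42 - 18.3*a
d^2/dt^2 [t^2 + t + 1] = 2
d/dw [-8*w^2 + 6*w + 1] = 6 - 16*w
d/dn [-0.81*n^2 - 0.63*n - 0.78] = -1.62*n - 0.63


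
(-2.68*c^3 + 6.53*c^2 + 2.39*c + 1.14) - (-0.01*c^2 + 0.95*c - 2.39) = -2.68*c^3 + 6.54*c^2 + 1.44*c + 3.53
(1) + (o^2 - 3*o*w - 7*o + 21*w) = o^2 - 3*o*w - 7*o + 21*w + 1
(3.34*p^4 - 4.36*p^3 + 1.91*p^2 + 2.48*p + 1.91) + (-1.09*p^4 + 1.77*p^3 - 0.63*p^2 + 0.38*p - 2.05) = 2.25*p^4 - 2.59*p^3 + 1.28*p^2 + 2.86*p - 0.14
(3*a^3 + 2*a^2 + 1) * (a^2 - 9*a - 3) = 3*a^5 - 25*a^4 - 27*a^3 - 5*a^2 - 9*a - 3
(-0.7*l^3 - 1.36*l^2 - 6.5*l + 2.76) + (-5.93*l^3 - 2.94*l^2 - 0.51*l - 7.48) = -6.63*l^3 - 4.3*l^2 - 7.01*l - 4.72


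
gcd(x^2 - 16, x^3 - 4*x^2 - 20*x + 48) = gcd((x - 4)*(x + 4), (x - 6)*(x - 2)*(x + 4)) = x + 4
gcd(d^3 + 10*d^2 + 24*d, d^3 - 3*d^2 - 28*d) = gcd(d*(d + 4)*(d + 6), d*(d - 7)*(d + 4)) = d^2 + 4*d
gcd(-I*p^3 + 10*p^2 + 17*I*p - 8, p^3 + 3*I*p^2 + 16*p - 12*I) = 1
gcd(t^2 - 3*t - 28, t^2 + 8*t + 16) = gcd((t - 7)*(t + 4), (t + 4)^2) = t + 4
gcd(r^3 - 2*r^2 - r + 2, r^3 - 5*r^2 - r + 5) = r^2 - 1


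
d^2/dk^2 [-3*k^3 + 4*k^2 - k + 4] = 8 - 18*k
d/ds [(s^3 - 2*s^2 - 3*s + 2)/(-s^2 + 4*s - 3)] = (-s^4 + 8*s^3 - 20*s^2 + 16*s + 1)/(s^4 - 8*s^3 + 22*s^2 - 24*s + 9)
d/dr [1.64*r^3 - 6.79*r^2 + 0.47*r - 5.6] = 4.92*r^2 - 13.58*r + 0.47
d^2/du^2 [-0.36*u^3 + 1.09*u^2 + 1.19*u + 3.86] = 2.18 - 2.16*u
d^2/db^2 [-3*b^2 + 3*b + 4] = -6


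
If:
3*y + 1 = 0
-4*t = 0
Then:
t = 0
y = -1/3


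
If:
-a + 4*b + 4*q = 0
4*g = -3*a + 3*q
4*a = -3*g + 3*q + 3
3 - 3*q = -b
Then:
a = 228/109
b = -39/109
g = -99/109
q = 96/109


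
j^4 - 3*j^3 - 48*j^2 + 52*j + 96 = (j - 8)*(j - 2)*(j + 1)*(j + 6)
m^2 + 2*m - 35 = (m - 5)*(m + 7)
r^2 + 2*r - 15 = (r - 3)*(r + 5)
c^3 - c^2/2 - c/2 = c*(c - 1)*(c + 1/2)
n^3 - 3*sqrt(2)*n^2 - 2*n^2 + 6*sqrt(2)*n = n*(n - 2)*(n - 3*sqrt(2))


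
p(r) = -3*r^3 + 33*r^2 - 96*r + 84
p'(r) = -9*r^2 + 66*r - 96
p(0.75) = 29.30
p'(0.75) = -51.56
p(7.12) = -9.44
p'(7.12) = -82.33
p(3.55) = 24.87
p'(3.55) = 24.88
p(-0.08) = 91.89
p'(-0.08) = -101.34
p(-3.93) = 1153.06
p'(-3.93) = -494.38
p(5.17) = 55.17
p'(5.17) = 4.66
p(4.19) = 40.43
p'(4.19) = 22.54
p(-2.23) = 495.45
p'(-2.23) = -287.94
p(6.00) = 48.00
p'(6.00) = -24.00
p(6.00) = 48.00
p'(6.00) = -24.00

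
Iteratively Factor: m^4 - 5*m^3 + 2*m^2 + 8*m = (m)*(m^3 - 5*m^2 + 2*m + 8) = m*(m + 1)*(m^2 - 6*m + 8) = m*(m - 2)*(m + 1)*(m - 4)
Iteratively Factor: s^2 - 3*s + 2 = (s - 2)*(s - 1)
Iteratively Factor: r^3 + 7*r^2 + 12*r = (r + 4)*(r^2 + 3*r) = r*(r + 4)*(r + 3)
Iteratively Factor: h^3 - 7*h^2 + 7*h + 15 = (h - 3)*(h^2 - 4*h - 5) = (h - 5)*(h - 3)*(h + 1)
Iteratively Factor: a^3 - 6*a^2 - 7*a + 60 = (a - 5)*(a^2 - a - 12) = (a - 5)*(a - 4)*(a + 3)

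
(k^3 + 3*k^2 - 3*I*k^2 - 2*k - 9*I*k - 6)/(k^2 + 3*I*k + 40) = (k^3 + 3*k^2*(1 - I) - k*(2 + 9*I) - 6)/(k^2 + 3*I*k + 40)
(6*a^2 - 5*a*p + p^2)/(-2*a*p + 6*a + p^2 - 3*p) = (-3*a + p)/(p - 3)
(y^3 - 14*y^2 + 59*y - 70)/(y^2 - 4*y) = (y^3 - 14*y^2 + 59*y - 70)/(y*(y - 4))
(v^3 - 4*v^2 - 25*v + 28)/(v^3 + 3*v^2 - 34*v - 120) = (v^2 - 8*v + 7)/(v^2 - v - 30)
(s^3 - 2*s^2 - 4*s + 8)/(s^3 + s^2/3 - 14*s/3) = 3*(s^2 - 4)/(s*(3*s + 7))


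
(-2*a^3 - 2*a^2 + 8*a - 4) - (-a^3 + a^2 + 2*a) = -a^3 - 3*a^2 + 6*a - 4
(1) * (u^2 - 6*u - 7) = u^2 - 6*u - 7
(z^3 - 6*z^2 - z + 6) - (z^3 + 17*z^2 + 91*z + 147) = -23*z^2 - 92*z - 141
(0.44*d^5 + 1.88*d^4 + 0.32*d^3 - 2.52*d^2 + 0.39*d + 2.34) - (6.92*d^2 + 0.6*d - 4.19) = 0.44*d^5 + 1.88*d^4 + 0.32*d^3 - 9.44*d^2 - 0.21*d + 6.53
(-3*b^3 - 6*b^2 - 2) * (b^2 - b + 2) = -3*b^5 - 3*b^4 - 14*b^2 + 2*b - 4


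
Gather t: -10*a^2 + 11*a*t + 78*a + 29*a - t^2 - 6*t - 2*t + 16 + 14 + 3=-10*a^2 + 107*a - t^2 + t*(11*a - 8) + 33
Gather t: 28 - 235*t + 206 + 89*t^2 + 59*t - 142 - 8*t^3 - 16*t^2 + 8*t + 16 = -8*t^3 + 73*t^2 - 168*t + 108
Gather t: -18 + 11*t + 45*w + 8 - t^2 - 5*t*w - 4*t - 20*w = -t^2 + t*(7 - 5*w) + 25*w - 10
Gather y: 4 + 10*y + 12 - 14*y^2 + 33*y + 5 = -14*y^2 + 43*y + 21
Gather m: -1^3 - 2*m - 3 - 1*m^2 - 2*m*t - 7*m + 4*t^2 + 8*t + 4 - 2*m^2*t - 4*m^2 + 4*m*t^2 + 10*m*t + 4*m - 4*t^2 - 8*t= m^2*(-2*t - 5) + m*(4*t^2 + 8*t - 5)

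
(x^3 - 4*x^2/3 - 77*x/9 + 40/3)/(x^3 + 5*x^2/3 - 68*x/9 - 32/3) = (3*x - 5)/(3*x + 4)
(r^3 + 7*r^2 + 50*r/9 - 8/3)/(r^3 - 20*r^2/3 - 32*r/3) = (r^2 + 17*r/3 - 2)/(r*(r - 8))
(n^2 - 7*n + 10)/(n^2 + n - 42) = (n^2 - 7*n + 10)/(n^2 + n - 42)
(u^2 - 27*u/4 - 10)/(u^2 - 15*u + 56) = (u + 5/4)/(u - 7)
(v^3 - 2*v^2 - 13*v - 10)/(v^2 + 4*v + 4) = (v^2 - 4*v - 5)/(v + 2)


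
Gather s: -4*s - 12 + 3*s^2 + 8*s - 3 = 3*s^2 + 4*s - 15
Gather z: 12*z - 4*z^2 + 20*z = -4*z^2 + 32*z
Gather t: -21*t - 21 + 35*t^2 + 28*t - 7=35*t^2 + 7*t - 28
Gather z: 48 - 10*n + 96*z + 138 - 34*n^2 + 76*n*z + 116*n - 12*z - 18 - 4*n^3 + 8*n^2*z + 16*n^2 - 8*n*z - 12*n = -4*n^3 - 18*n^2 + 94*n + z*(8*n^2 + 68*n + 84) + 168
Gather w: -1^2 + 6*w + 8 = 6*w + 7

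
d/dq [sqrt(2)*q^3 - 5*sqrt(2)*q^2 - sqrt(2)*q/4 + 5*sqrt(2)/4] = sqrt(2)*(12*q^2 - 40*q - 1)/4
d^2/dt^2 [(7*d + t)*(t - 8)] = 2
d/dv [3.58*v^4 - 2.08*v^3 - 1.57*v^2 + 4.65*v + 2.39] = 14.32*v^3 - 6.24*v^2 - 3.14*v + 4.65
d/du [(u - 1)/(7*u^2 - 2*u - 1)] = (-7*u^2 + 14*u - 3)/(49*u^4 - 28*u^3 - 10*u^2 + 4*u + 1)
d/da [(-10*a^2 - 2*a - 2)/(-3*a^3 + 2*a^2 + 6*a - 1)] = 2*(-15*a^4 - 6*a^3 - 37*a^2 + 14*a + 7)/(9*a^6 - 12*a^5 - 32*a^4 + 30*a^3 + 32*a^2 - 12*a + 1)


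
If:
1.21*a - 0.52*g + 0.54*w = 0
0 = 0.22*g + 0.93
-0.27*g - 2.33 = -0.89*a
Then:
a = 1.34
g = -4.23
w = -7.06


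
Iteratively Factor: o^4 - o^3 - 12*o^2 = (o + 3)*(o^3 - 4*o^2) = (o - 4)*(o + 3)*(o^2) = o*(o - 4)*(o + 3)*(o)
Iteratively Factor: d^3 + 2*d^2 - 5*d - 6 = (d - 2)*(d^2 + 4*d + 3) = (d - 2)*(d + 1)*(d + 3)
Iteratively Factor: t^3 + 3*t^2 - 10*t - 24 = (t + 2)*(t^2 + t - 12) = (t - 3)*(t + 2)*(t + 4)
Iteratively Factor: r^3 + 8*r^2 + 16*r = (r + 4)*(r^2 + 4*r) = r*(r + 4)*(r + 4)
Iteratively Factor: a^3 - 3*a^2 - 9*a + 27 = (a + 3)*(a^2 - 6*a + 9) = (a - 3)*(a + 3)*(a - 3)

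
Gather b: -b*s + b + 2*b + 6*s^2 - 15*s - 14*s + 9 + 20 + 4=b*(3 - s) + 6*s^2 - 29*s + 33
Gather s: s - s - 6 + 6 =0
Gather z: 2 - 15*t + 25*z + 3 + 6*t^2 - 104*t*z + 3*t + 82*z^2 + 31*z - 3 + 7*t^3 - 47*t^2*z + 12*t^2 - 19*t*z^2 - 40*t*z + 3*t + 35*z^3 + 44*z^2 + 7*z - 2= 7*t^3 + 18*t^2 - 9*t + 35*z^3 + z^2*(126 - 19*t) + z*(-47*t^2 - 144*t + 63)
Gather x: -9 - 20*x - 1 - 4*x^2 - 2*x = -4*x^2 - 22*x - 10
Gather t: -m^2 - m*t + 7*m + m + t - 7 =-m^2 + 8*m + t*(1 - m) - 7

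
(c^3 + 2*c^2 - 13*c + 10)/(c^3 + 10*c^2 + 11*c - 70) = (c - 1)/(c + 7)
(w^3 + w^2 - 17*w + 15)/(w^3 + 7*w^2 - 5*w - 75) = (w - 1)/(w + 5)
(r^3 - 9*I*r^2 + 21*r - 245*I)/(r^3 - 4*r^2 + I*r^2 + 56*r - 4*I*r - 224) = (r^2 - 2*I*r + 35)/(r^2 + r*(-4 + 8*I) - 32*I)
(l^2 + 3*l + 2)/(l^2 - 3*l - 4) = (l + 2)/(l - 4)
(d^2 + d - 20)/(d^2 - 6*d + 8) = (d + 5)/(d - 2)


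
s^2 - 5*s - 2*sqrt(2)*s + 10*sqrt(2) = (s - 5)*(s - 2*sqrt(2))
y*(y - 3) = y^2 - 3*y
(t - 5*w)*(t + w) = t^2 - 4*t*w - 5*w^2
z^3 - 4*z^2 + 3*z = z*(z - 3)*(z - 1)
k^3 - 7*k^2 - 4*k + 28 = (k - 7)*(k - 2)*(k + 2)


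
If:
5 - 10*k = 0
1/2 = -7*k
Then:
No Solution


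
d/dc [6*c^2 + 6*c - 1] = 12*c + 6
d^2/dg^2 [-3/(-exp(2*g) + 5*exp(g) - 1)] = 3*((5 - 4*exp(g))*(exp(2*g) - 5*exp(g) + 1) + 2*(2*exp(g) - 5)^2*exp(g))*exp(g)/(exp(2*g) - 5*exp(g) + 1)^3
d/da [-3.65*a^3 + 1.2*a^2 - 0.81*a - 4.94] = -10.95*a^2 + 2.4*a - 0.81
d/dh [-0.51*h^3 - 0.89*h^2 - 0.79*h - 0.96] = -1.53*h^2 - 1.78*h - 0.79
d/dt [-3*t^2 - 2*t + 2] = -6*t - 2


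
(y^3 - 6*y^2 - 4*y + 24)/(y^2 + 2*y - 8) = (y^2 - 4*y - 12)/(y + 4)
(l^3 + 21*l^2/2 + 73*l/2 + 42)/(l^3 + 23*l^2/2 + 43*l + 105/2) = (l + 4)/(l + 5)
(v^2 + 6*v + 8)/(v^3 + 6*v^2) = (v^2 + 6*v + 8)/(v^2*(v + 6))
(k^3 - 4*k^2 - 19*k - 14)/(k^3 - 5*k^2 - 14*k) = (k + 1)/k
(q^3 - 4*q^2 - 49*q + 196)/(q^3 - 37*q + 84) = (q - 7)/(q - 3)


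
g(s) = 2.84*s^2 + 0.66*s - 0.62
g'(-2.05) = -10.98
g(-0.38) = -0.46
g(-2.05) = 9.96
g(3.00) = 26.92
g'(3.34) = 19.63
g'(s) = 5.68*s + 0.66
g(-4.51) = 54.17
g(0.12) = -0.50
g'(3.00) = 17.70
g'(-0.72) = -3.43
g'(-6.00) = -33.42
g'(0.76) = 4.98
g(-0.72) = 0.38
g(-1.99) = 9.31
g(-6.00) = 97.66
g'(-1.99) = -10.64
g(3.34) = 33.27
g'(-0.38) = -1.50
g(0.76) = 1.52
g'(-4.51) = -24.96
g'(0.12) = 1.34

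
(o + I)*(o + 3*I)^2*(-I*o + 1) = -I*o^4 + 8*o^3 + 22*I*o^2 - 24*o - 9*I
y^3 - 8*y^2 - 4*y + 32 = (y - 8)*(y - 2)*(y + 2)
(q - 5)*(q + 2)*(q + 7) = q^3 + 4*q^2 - 31*q - 70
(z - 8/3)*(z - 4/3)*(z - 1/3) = z^3 - 13*z^2/3 + 44*z/9 - 32/27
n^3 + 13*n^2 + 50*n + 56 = (n + 2)*(n + 4)*(n + 7)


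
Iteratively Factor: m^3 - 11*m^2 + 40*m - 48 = (m - 4)*(m^2 - 7*m + 12) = (m - 4)^2*(m - 3)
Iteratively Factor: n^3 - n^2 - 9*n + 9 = (n + 3)*(n^2 - 4*n + 3) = (n - 1)*(n + 3)*(n - 3)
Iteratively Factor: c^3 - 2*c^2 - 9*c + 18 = (c + 3)*(c^2 - 5*c + 6) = (c - 2)*(c + 3)*(c - 3)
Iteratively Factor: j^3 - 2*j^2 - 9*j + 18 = (j - 3)*(j^2 + j - 6) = (j - 3)*(j + 3)*(j - 2)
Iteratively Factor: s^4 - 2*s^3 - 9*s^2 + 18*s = (s + 3)*(s^3 - 5*s^2 + 6*s) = (s - 2)*(s + 3)*(s^2 - 3*s) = s*(s - 2)*(s + 3)*(s - 3)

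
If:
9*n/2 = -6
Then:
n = -4/3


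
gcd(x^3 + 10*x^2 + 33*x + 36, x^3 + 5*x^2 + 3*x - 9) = x^2 + 6*x + 9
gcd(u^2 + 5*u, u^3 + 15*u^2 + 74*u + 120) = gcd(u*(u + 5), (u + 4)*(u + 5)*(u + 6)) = u + 5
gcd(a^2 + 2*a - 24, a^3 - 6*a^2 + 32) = a - 4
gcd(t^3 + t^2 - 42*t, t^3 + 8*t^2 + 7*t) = t^2 + 7*t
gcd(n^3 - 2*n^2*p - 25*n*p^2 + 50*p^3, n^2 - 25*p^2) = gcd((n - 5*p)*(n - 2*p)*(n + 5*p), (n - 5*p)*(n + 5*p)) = -n^2 + 25*p^2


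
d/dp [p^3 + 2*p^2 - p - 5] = 3*p^2 + 4*p - 1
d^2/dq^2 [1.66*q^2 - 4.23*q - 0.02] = 3.32000000000000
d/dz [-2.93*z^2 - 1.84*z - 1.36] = -5.86*z - 1.84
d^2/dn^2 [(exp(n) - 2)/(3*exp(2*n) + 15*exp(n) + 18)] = (exp(4*n) - 13*exp(3*n) - 66*exp(2*n) - 32*exp(n) + 96)*exp(n)/(3*(exp(6*n) + 15*exp(5*n) + 93*exp(4*n) + 305*exp(3*n) + 558*exp(2*n) + 540*exp(n) + 216))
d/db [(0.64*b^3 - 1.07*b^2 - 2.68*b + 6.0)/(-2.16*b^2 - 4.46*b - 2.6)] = (-1.3824*b^4 - 5.7088*b^3 - 6.0086*b^2 + 31.484*b + 33.728)/(4.6656*b^4 + 19.2672*b^3 + 31.1236*b^2 + 23.192*b + 6.76)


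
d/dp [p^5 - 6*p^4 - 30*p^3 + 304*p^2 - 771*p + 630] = 5*p^4 - 24*p^3 - 90*p^2 + 608*p - 771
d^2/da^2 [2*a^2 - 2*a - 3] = 4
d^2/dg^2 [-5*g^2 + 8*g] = -10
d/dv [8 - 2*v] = -2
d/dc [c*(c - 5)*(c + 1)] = 3*c^2 - 8*c - 5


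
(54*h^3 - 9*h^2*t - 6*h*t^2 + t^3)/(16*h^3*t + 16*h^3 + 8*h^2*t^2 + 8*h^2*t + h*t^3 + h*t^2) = (54*h^3 - 9*h^2*t - 6*h*t^2 + t^3)/(h*(16*h^2*t + 16*h^2 + 8*h*t^2 + 8*h*t + t^3 + t^2))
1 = 1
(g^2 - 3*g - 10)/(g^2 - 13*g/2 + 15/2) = 2*(g + 2)/(2*g - 3)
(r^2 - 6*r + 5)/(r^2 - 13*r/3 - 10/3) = 3*(r - 1)/(3*r + 2)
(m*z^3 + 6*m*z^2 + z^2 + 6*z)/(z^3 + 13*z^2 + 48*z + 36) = z*(m*z + 1)/(z^2 + 7*z + 6)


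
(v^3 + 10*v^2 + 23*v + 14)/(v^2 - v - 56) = (v^2 + 3*v + 2)/(v - 8)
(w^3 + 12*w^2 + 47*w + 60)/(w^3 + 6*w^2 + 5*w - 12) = (w + 5)/(w - 1)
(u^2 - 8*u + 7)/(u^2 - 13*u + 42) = (u - 1)/(u - 6)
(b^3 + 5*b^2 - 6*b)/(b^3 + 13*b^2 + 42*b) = (b - 1)/(b + 7)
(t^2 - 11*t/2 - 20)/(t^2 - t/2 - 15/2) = (t - 8)/(t - 3)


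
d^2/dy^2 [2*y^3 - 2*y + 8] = 12*y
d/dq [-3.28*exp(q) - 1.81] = -3.28*exp(q)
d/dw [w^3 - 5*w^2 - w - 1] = 3*w^2 - 10*w - 1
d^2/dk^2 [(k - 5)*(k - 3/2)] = 2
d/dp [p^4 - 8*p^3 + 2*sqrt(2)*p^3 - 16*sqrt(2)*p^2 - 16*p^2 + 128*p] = 4*p^3 - 24*p^2 + 6*sqrt(2)*p^2 - 32*sqrt(2)*p - 32*p + 128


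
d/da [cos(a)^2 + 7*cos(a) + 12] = -(2*cos(a) + 7)*sin(a)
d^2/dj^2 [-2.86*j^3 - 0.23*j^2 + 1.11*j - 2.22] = -17.16*j - 0.46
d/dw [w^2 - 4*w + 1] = 2*w - 4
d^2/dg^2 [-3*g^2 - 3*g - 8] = -6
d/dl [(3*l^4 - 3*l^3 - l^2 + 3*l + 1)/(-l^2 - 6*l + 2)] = (-6*l^5 - 51*l^4 + 60*l^3 - 9*l^2 - 2*l + 12)/(l^4 + 12*l^3 + 32*l^2 - 24*l + 4)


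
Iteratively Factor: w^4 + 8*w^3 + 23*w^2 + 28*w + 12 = (w + 2)*(w^3 + 6*w^2 + 11*w + 6) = (w + 1)*(w + 2)*(w^2 + 5*w + 6) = (w + 1)*(w + 2)^2*(w + 3)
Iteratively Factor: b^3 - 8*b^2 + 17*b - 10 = (b - 5)*(b^2 - 3*b + 2) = (b - 5)*(b - 2)*(b - 1)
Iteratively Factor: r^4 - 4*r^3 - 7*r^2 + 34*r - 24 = (r - 2)*(r^3 - 2*r^2 - 11*r + 12) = (r - 2)*(r + 3)*(r^2 - 5*r + 4) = (r - 4)*(r - 2)*(r + 3)*(r - 1)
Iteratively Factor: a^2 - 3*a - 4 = (a - 4)*(a + 1)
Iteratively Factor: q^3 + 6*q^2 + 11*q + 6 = (q + 3)*(q^2 + 3*q + 2) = (q + 2)*(q + 3)*(q + 1)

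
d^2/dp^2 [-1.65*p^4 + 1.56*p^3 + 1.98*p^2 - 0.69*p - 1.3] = -19.8*p^2 + 9.36*p + 3.96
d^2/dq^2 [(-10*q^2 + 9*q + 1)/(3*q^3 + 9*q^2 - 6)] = 2*(-10*q^6 + 27*q^5 + 87*q^4 - 35*q^3 - 45*q^2 + 168*q - 34)/(3*(q^9 + 9*q^8 + 27*q^7 + 21*q^6 - 36*q^5 - 54*q^4 + 12*q^3 + 36*q^2 - 8))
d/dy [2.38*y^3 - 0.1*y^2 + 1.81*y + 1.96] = 7.14*y^2 - 0.2*y + 1.81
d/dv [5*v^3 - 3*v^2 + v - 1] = 15*v^2 - 6*v + 1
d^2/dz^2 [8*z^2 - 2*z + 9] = 16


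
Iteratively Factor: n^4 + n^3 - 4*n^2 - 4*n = (n - 2)*(n^3 + 3*n^2 + 2*n) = n*(n - 2)*(n^2 + 3*n + 2) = n*(n - 2)*(n + 2)*(n + 1)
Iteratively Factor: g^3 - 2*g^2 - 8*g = (g)*(g^2 - 2*g - 8) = g*(g + 2)*(g - 4)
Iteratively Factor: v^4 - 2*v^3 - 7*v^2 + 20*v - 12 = (v - 2)*(v^3 - 7*v + 6) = (v - 2)^2*(v^2 + 2*v - 3) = (v - 2)^2*(v - 1)*(v + 3)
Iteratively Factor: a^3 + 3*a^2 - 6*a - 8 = (a - 2)*(a^2 + 5*a + 4) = (a - 2)*(a + 4)*(a + 1)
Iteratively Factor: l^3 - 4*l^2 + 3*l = (l - 1)*(l^2 - 3*l) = l*(l - 1)*(l - 3)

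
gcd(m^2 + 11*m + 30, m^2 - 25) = m + 5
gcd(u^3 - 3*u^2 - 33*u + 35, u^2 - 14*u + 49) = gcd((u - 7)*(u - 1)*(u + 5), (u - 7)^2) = u - 7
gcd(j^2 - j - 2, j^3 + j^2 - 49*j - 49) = j + 1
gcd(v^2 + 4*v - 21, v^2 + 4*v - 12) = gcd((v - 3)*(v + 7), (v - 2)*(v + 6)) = 1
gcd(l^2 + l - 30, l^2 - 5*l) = l - 5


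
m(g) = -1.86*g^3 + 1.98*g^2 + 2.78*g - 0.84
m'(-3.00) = -59.32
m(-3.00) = 58.86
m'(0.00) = 2.78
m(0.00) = -0.84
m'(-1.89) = -24.64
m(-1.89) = 13.54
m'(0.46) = 3.42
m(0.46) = 0.68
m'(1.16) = -0.13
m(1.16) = 2.15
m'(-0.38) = 0.47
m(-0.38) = -1.51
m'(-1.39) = -13.51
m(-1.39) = 4.12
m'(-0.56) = -1.19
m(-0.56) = -1.45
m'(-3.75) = -90.54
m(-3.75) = 114.66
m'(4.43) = -89.18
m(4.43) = -111.37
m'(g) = -5.58*g^2 + 3.96*g + 2.78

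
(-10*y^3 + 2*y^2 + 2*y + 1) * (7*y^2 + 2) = -70*y^5 + 14*y^4 - 6*y^3 + 11*y^2 + 4*y + 2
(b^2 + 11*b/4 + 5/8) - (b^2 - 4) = 11*b/4 + 37/8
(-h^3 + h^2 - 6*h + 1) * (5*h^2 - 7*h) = -5*h^5 + 12*h^4 - 37*h^3 + 47*h^2 - 7*h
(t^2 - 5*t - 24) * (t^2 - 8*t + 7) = t^4 - 13*t^3 + 23*t^2 + 157*t - 168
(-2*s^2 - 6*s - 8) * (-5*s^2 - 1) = 10*s^4 + 30*s^3 + 42*s^2 + 6*s + 8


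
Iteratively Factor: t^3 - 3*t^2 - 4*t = (t + 1)*(t^2 - 4*t) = t*(t + 1)*(t - 4)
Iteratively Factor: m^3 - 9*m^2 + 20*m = (m)*(m^2 - 9*m + 20) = m*(m - 4)*(m - 5)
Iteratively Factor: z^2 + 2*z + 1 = (z + 1)*(z + 1)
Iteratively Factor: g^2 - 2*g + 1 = (g - 1)*(g - 1)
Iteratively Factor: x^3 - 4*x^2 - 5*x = (x + 1)*(x^2 - 5*x) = x*(x + 1)*(x - 5)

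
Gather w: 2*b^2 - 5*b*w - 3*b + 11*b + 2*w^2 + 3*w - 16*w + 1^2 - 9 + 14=2*b^2 + 8*b + 2*w^2 + w*(-5*b - 13) + 6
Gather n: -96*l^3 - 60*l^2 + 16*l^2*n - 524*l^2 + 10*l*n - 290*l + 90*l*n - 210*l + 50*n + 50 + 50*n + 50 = -96*l^3 - 584*l^2 - 500*l + n*(16*l^2 + 100*l + 100) + 100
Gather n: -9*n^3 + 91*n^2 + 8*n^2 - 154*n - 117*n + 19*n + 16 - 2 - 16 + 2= -9*n^3 + 99*n^2 - 252*n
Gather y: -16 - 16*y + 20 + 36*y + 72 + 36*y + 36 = 56*y + 112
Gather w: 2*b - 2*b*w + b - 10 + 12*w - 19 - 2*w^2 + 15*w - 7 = 3*b - 2*w^2 + w*(27 - 2*b) - 36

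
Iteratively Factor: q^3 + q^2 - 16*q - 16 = (q + 4)*(q^2 - 3*q - 4) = (q + 1)*(q + 4)*(q - 4)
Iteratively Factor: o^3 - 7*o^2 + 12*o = (o - 4)*(o^2 - 3*o) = (o - 4)*(o - 3)*(o)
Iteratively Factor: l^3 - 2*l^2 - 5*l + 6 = (l - 3)*(l^2 + l - 2) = (l - 3)*(l - 1)*(l + 2)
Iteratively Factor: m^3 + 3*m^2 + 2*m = (m + 2)*(m^2 + m) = m*(m + 2)*(m + 1)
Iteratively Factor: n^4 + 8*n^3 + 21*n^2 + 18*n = (n)*(n^3 + 8*n^2 + 21*n + 18) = n*(n + 2)*(n^2 + 6*n + 9) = n*(n + 2)*(n + 3)*(n + 3)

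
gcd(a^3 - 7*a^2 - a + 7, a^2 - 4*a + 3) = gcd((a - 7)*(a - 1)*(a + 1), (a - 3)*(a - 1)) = a - 1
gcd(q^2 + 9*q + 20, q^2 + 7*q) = 1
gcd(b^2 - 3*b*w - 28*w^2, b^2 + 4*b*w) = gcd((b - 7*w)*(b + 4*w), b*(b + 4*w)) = b + 4*w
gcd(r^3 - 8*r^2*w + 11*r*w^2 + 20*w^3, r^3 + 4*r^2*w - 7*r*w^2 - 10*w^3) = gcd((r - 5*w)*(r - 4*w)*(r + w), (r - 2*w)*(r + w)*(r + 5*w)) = r + w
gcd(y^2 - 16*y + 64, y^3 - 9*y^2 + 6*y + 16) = y - 8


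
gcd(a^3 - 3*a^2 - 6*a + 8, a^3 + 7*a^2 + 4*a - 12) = a^2 + a - 2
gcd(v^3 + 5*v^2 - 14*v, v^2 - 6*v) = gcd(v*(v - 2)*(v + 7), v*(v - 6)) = v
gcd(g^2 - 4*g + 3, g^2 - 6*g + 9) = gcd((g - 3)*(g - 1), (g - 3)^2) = g - 3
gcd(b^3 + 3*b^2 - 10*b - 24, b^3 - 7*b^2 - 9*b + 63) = b - 3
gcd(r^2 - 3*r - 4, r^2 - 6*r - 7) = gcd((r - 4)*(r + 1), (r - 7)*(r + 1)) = r + 1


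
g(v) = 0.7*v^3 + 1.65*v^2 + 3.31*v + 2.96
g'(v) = 2.1*v^2 + 3.3*v + 3.31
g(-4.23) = -34.50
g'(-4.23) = 26.93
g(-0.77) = 1.07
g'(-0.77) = 2.01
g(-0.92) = 0.77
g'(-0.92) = 2.05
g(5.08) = 154.12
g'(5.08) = 74.27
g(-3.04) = -11.52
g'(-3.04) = 12.69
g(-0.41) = 1.83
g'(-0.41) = 2.31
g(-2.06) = -2.98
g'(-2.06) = 5.42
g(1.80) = 18.35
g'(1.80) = 16.05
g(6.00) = 233.42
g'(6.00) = 98.71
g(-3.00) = -11.02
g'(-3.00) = 12.31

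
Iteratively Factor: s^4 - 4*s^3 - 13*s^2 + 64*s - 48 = (s - 3)*(s^3 - s^2 - 16*s + 16) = (s - 4)*(s - 3)*(s^2 + 3*s - 4) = (s - 4)*(s - 3)*(s - 1)*(s + 4)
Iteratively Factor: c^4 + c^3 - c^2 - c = (c + 1)*(c^3 - c) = c*(c + 1)*(c^2 - 1) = c*(c + 1)^2*(c - 1)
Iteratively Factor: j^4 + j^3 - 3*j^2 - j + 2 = (j + 1)*(j^3 - 3*j + 2) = (j - 1)*(j + 1)*(j^2 + j - 2) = (j - 1)^2*(j + 1)*(j + 2)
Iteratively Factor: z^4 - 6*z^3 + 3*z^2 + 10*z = (z)*(z^3 - 6*z^2 + 3*z + 10) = z*(z + 1)*(z^2 - 7*z + 10) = z*(z - 2)*(z + 1)*(z - 5)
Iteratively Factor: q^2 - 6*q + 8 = (q - 2)*(q - 4)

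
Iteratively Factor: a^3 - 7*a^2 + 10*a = (a)*(a^2 - 7*a + 10) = a*(a - 2)*(a - 5)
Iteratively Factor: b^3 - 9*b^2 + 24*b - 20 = (b - 2)*(b^2 - 7*b + 10) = (b - 5)*(b - 2)*(b - 2)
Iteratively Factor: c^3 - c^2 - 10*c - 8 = (c + 2)*(c^2 - 3*c - 4) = (c - 4)*(c + 2)*(c + 1)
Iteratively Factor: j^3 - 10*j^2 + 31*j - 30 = (j - 5)*(j^2 - 5*j + 6) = (j - 5)*(j - 3)*(j - 2)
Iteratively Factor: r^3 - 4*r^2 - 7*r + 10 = (r - 1)*(r^2 - 3*r - 10) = (r - 1)*(r + 2)*(r - 5)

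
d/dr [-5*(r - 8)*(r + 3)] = 25 - 10*r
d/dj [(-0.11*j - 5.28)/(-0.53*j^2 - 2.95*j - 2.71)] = (0.0583*j^2 + 0.3245*j - (0.11*j + 5.28)*(1.06*j + 2.95) + 0.2981)/(0.53*j^2 + 2.95*j + 2.71)^2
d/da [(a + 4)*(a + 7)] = 2*a + 11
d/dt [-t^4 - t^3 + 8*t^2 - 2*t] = -4*t^3 - 3*t^2 + 16*t - 2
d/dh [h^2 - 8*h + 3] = 2*h - 8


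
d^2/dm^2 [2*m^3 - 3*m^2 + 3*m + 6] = 12*m - 6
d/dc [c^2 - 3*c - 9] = 2*c - 3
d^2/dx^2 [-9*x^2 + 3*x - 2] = -18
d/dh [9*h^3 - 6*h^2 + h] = 27*h^2 - 12*h + 1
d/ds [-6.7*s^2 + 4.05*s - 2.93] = 4.05 - 13.4*s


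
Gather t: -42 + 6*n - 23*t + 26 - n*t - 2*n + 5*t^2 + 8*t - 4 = 4*n + 5*t^2 + t*(-n - 15) - 20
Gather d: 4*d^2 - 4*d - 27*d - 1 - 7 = 4*d^2 - 31*d - 8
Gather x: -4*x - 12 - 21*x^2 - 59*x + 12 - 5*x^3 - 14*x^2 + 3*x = -5*x^3 - 35*x^2 - 60*x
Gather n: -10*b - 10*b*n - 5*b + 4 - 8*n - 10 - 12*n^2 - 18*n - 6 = -15*b - 12*n^2 + n*(-10*b - 26) - 12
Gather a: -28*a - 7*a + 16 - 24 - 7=-35*a - 15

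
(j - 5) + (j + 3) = 2*j - 2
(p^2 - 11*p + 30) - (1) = p^2 - 11*p + 29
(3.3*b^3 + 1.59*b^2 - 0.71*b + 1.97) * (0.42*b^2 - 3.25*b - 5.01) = 1.386*b^5 - 10.0572*b^4 - 21.9987*b^3 - 4.831*b^2 - 2.8454*b - 9.8697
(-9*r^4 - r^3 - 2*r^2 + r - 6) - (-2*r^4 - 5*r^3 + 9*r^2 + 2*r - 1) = -7*r^4 + 4*r^3 - 11*r^2 - r - 5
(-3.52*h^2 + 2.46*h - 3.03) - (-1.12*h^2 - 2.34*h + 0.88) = -2.4*h^2 + 4.8*h - 3.91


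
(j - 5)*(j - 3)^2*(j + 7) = j^4 - 4*j^3 - 38*j^2 + 228*j - 315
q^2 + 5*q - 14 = (q - 2)*(q + 7)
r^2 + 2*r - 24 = (r - 4)*(r + 6)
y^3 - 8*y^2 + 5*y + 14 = (y - 7)*(y - 2)*(y + 1)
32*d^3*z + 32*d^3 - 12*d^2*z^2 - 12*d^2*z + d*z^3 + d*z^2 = (-8*d + z)*(-4*d + z)*(d*z + d)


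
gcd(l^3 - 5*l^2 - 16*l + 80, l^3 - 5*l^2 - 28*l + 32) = l + 4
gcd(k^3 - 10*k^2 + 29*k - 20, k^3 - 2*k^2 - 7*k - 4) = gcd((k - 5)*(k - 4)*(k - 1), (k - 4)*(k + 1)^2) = k - 4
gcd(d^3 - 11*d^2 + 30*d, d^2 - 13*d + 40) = d - 5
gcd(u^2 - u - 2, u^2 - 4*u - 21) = 1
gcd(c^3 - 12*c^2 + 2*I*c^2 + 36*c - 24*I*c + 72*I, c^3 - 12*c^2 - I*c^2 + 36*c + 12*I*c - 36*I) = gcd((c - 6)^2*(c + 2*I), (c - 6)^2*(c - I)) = c^2 - 12*c + 36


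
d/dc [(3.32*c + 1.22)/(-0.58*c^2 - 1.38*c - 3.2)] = (1.9256*c^2 + 1.4152*c - 8.9404)/(0.3364*c^4 + 1.6008*c^3 + 5.6164*c^2 + 8.832*c + 10.24)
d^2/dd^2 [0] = 0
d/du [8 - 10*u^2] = -20*u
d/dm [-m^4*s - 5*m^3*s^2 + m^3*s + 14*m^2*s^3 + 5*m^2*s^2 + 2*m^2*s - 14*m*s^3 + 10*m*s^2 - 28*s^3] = s*(-4*m^3 - 15*m^2*s + 3*m^2 + 28*m*s^2 + 10*m*s + 4*m - 14*s^2 + 10*s)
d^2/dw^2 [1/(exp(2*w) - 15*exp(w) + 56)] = ((15 - 4*exp(w))*(exp(2*w) - 15*exp(w) + 56) + 2*(2*exp(w) - 15)^2*exp(w))*exp(w)/(exp(2*w) - 15*exp(w) + 56)^3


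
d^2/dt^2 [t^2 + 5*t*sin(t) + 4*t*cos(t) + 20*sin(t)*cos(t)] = -5*t*sin(t) - 4*t*cos(t) - 8*sin(t) - 40*sin(2*t) + 10*cos(t) + 2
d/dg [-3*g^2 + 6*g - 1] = 6 - 6*g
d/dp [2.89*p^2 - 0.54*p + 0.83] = 5.78*p - 0.54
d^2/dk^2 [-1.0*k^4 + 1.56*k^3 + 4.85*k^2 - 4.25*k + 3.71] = -12.0*k^2 + 9.36*k + 9.7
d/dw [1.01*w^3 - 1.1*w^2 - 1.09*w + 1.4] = 3.03*w^2 - 2.2*w - 1.09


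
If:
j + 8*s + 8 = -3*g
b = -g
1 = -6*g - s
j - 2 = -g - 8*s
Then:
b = 5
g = -5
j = -225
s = 29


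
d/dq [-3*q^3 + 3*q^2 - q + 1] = -9*q^2 + 6*q - 1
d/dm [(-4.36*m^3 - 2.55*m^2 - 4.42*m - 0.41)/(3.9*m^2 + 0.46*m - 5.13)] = (-17.004*m^4 - 4.0112*m^3 + 83.1654*m^2 + 29.361*m + 22.8632)/(15.21*m^4 + 3.588*m^3 - 39.8024*m^2 - 4.7196*m + 26.3169)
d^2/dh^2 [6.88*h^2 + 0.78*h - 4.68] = 13.7600000000000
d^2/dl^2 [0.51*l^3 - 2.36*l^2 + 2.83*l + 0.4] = 3.06*l - 4.72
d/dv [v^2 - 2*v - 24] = 2*v - 2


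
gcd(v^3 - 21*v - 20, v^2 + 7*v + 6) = v + 1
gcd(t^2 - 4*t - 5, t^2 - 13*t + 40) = t - 5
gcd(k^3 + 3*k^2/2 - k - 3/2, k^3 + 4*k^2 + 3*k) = k + 1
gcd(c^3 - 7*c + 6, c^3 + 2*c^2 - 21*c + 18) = c - 1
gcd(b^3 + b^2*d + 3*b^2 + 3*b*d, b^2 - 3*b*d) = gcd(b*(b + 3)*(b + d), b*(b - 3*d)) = b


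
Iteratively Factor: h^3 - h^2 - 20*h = (h - 5)*(h^2 + 4*h) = h*(h - 5)*(h + 4)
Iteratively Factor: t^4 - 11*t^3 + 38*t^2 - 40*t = (t - 5)*(t^3 - 6*t^2 + 8*t) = (t - 5)*(t - 4)*(t^2 - 2*t) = (t - 5)*(t - 4)*(t - 2)*(t)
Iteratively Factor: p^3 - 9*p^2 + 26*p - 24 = (p - 3)*(p^2 - 6*p + 8) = (p - 4)*(p - 3)*(p - 2)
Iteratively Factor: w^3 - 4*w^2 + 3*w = (w - 3)*(w^2 - w) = w*(w - 3)*(w - 1)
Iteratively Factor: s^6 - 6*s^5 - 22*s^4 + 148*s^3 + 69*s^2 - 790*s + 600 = (s - 2)*(s^5 - 4*s^4 - 30*s^3 + 88*s^2 + 245*s - 300) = (s - 2)*(s + 4)*(s^4 - 8*s^3 + 2*s^2 + 80*s - 75) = (s - 2)*(s + 3)*(s + 4)*(s^3 - 11*s^2 + 35*s - 25) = (s - 2)*(s - 1)*(s + 3)*(s + 4)*(s^2 - 10*s + 25) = (s - 5)*(s - 2)*(s - 1)*(s + 3)*(s + 4)*(s - 5)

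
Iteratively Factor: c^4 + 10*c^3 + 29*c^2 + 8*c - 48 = (c + 3)*(c^3 + 7*c^2 + 8*c - 16) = (c + 3)*(c + 4)*(c^2 + 3*c - 4) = (c + 3)*(c + 4)^2*(c - 1)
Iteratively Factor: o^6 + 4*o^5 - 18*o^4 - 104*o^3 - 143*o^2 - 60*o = (o + 1)*(o^5 + 3*o^4 - 21*o^3 - 83*o^2 - 60*o) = (o + 1)*(o + 3)*(o^4 - 21*o^2 - 20*o) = (o + 1)^2*(o + 3)*(o^3 - o^2 - 20*o) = (o + 1)^2*(o + 3)*(o + 4)*(o^2 - 5*o) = o*(o + 1)^2*(o + 3)*(o + 4)*(o - 5)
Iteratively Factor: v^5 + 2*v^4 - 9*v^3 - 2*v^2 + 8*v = (v + 1)*(v^4 + v^3 - 10*v^2 + 8*v) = (v - 1)*(v + 1)*(v^3 + 2*v^2 - 8*v) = (v - 2)*(v - 1)*(v + 1)*(v^2 + 4*v) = (v - 2)*(v - 1)*(v + 1)*(v + 4)*(v)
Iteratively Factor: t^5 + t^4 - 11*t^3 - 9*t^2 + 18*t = (t + 2)*(t^4 - t^3 - 9*t^2 + 9*t) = (t - 3)*(t + 2)*(t^3 + 2*t^2 - 3*t) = (t - 3)*(t - 1)*(t + 2)*(t^2 + 3*t) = (t - 3)*(t - 1)*(t + 2)*(t + 3)*(t)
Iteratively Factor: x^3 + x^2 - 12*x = (x - 3)*(x^2 + 4*x) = x*(x - 3)*(x + 4)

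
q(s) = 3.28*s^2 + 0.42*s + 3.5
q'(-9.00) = -58.62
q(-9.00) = 265.40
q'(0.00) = 0.42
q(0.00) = 3.50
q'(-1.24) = -7.71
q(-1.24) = 8.02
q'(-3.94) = -25.43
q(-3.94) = 52.76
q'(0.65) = 4.68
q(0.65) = 5.16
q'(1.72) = 11.70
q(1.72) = 13.93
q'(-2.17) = -13.82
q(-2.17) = 18.03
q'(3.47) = 23.18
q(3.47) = 44.45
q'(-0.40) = -2.20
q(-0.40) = 3.86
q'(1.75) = 11.90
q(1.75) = 14.28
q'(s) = 6.56*s + 0.42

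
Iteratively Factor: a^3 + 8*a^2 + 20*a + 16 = (a + 2)*(a^2 + 6*a + 8) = (a + 2)*(a + 4)*(a + 2)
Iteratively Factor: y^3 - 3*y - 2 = (y + 1)*(y^2 - y - 2) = (y - 2)*(y + 1)*(y + 1)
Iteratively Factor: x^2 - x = (x)*(x - 1)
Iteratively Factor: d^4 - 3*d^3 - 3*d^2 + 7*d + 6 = (d - 3)*(d^3 - 3*d - 2) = (d - 3)*(d + 1)*(d^2 - d - 2) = (d - 3)*(d + 1)^2*(d - 2)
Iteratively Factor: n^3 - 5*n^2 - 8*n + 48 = (n + 3)*(n^2 - 8*n + 16) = (n - 4)*(n + 3)*(n - 4)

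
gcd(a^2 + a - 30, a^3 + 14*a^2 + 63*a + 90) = a + 6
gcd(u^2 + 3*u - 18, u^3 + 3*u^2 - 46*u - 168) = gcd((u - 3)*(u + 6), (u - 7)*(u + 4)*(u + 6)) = u + 6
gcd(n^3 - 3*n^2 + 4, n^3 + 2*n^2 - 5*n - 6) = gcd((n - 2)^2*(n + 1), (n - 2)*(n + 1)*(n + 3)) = n^2 - n - 2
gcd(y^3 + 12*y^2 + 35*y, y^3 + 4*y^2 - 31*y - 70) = y + 7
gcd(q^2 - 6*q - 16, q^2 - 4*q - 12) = q + 2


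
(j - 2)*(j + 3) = j^2 + j - 6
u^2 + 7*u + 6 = (u + 1)*(u + 6)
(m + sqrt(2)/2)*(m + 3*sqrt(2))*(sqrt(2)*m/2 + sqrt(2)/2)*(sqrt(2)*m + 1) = m^4 + m^3 + 4*sqrt(2)*m^3 + 4*sqrt(2)*m^2 + 13*m^2/2 + 3*sqrt(2)*m/2 + 13*m/2 + 3*sqrt(2)/2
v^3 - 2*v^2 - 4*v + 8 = (v - 2)^2*(v + 2)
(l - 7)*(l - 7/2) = l^2 - 21*l/2 + 49/2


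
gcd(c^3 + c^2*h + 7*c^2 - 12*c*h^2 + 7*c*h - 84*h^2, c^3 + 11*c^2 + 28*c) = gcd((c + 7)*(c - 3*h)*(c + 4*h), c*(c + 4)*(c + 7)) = c + 7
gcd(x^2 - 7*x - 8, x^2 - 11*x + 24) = x - 8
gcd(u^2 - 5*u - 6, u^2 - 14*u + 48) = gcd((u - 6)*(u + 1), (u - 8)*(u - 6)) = u - 6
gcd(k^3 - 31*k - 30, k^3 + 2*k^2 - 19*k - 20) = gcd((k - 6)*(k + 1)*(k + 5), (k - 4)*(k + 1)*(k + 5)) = k^2 + 6*k + 5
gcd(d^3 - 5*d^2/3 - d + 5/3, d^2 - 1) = d^2 - 1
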